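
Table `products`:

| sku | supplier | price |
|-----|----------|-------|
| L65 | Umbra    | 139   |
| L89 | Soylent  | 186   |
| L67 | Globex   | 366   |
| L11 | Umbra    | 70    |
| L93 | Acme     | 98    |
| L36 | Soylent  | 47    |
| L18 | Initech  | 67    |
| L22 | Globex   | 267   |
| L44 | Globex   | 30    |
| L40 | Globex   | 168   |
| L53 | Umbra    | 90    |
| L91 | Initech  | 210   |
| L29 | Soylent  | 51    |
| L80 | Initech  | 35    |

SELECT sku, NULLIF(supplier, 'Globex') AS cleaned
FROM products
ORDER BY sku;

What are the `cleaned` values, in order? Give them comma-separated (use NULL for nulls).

Umbra, Initech, NULL, Soylent, Soylent, NULL, NULL, Umbra, Umbra, NULL, Initech, Soylent, Initech, Acme

sku=L11: supplier=Umbra vs Globex: differ → Umbra
sku=L18: supplier=Initech vs Globex: differ → Initech
sku=L22: supplier=Globex vs Globex: equal → NULL
sku=L29: supplier=Soylent vs Globex: differ → Soylent
sku=L36: supplier=Soylent vs Globex: differ → Soylent
sku=L40: supplier=Globex vs Globex: equal → NULL
sku=L44: supplier=Globex vs Globex: equal → NULL
sku=L53: supplier=Umbra vs Globex: differ → Umbra
sku=L65: supplier=Umbra vs Globex: differ → Umbra
sku=L67: supplier=Globex vs Globex: equal → NULL
sku=L80: supplier=Initech vs Globex: differ → Initech
sku=L89: supplier=Soylent vs Globex: differ → Soylent
sku=L91: supplier=Initech vs Globex: differ → Initech
sku=L93: supplier=Acme vs Globex: differ → Acme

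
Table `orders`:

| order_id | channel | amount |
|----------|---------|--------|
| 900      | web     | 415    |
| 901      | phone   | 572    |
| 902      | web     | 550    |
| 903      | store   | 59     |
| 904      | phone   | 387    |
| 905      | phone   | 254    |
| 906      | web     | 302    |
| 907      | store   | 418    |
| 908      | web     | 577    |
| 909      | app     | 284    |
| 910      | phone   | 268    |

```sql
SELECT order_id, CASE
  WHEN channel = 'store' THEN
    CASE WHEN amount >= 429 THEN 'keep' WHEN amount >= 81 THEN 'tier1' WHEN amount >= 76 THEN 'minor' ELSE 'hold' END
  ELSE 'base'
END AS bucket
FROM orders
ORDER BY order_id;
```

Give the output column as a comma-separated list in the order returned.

base, base, base, hold, base, base, base, tier1, base, base, base

order_id=900: channel='web' → outer ELSE → base
order_id=901: channel='phone' → outer ELSE → base
order_id=902: channel='web' → outer ELSE → base
order_id=903: channel='store' → inner[ELSE] → hold
order_id=904: channel='phone' → outer ELSE → base
order_id=905: channel='phone' → outer ELSE → base
order_id=906: channel='web' → outer ELSE → base
order_id=907: channel='store' → inner[amount >= 81] → tier1
order_id=908: channel='web' → outer ELSE → base
order_id=909: channel='app' → outer ELSE → base
order_id=910: channel='phone' → outer ELSE → base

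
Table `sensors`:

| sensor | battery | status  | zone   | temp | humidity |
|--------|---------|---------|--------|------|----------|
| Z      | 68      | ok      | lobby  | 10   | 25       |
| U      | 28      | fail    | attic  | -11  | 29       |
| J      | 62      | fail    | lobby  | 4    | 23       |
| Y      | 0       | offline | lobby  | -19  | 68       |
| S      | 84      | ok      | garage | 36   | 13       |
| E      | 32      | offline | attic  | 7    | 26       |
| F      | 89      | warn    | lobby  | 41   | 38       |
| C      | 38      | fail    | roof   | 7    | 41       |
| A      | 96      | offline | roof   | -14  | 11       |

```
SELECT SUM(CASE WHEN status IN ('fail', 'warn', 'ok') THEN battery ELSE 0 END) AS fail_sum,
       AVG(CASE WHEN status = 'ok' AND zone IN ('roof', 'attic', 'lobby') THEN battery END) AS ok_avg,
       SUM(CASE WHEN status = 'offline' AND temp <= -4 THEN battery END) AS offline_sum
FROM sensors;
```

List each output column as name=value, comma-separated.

fail_sum=369, ok_avg=68, offline_sum=96

[fail_sum: status IN ('fail', 'warn', 'ok')]
sensor=Z: ✓ → 68
sensor=U: ✓ → 28
sensor=J: ✓ → 62
sensor=Y: ✗
sensor=S: ✓ → 84
sensor=E: ✗
sensor=F: ✓ → 89
sensor=C: ✓ → 38
sensor=A: ✗
fail_sum = 68 + 28 + 62 + 84 + 89 + 38 = 369
—
[ok_avg: status = 'ok' AND zone IN ('roof', 'attic', 'lobby')]
sensor=Z: ✓ → 68
sensor=U: ✗
sensor=J: ✗
sensor=Y: ✗
sensor=S: ✗
sensor=E: ✗
sensor=F: ✗
sensor=C: ✗
sensor=A: ✗
ok_avg = 68
—
[offline_sum: status = 'offline' AND temp <= -4]
sensor=Z: ✗
sensor=U: ✗
sensor=J: ✗
sensor=Y: ✓ → 0
sensor=S: ✗
sensor=E: ✗
sensor=F: ✗
sensor=C: ✗
sensor=A: ✓ → 96
offline_sum = 96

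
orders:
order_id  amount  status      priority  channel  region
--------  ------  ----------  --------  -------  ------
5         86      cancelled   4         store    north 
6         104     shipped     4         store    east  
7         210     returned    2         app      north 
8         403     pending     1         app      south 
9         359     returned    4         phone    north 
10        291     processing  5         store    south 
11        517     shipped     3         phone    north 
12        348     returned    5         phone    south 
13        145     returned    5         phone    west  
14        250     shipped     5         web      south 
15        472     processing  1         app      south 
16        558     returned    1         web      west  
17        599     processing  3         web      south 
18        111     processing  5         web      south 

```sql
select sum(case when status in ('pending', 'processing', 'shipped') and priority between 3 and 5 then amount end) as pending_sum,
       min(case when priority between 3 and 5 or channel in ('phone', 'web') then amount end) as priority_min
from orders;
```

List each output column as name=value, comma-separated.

pending_sum=1872, priority_min=86

[pending_sum: status in ('pending', 'processing', 'shipped') and priority between 3 and 5]
order_id=5: ✗
order_id=6: ✓ → 104
order_id=7: ✗
order_id=8: ✗
order_id=9: ✗
order_id=10: ✓ → 291
order_id=11: ✓ → 517
order_id=12: ✗
order_id=13: ✗
order_id=14: ✓ → 250
order_id=15: ✗
order_id=16: ✗
order_id=17: ✓ → 599
order_id=18: ✓ → 111
pending_sum = 104 + 291 + 517 + 250 + 599 + 111 = 1872
—
[priority_min: priority between 3 and 5 or channel in ('phone', 'web')]
order_id=5: ✓ → 86
order_id=6: ✓ → 104
order_id=7: ✗
order_id=8: ✗
order_id=9: ✓ → 359
order_id=10: ✓ → 291
order_id=11: ✓ → 517
order_id=12: ✓ → 348
order_id=13: ✓ → 145
order_id=14: ✓ → 250
order_id=15: ✗
order_id=16: ✓ → 558
order_id=17: ✓ → 599
order_id=18: ✓ → 111
priority_min = MIN(86, 104, 359, 291, 517, 348, 145, 250, 558, 599, 111) = 86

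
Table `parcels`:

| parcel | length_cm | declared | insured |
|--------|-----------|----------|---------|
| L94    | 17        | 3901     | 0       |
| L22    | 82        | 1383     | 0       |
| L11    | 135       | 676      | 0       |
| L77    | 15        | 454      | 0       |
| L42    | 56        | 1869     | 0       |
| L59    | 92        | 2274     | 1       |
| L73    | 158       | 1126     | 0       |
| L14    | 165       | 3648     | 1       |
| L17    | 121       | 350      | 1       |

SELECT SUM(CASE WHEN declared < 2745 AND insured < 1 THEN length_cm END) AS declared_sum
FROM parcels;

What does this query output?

parcel=L94: ✗
parcel=L22: ✓ → 82
parcel=L11: ✓ → 135
parcel=L77: ✓ → 15
parcel=L42: ✓ → 56
parcel=L59: ✗
parcel=L73: ✓ → 158
parcel=L14: ✗
parcel=L17: ✗
declared_sum = 82 + 135 + 15 + 56 + 158 = 446

446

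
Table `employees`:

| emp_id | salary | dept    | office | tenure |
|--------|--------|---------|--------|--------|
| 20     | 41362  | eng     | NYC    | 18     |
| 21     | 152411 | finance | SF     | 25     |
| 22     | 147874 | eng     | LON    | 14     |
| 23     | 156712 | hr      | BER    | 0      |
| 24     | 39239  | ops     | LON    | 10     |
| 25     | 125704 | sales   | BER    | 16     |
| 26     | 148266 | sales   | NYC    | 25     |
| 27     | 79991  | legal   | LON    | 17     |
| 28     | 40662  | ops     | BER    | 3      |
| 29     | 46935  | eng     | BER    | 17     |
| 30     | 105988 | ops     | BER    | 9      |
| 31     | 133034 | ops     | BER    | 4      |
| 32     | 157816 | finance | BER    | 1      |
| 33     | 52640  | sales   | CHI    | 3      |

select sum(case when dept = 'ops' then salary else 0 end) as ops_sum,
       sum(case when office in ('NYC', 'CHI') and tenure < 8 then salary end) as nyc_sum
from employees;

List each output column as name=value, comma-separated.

ops_sum=318923, nyc_sum=52640

[ops_sum: dept = 'ops']
emp_id=20: ✗
emp_id=21: ✗
emp_id=22: ✗
emp_id=23: ✗
emp_id=24: ✓ → 39239
emp_id=25: ✗
emp_id=26: ✗
emp_id=27: ✗
emp_id=28: ✓ → 40662
emp_id=29: ✗
emp_id=30: ✓ → 105988
emp_id=31: ✓ → 133034
emp_id=32: ✗
emp_id=33: ✗
ops_sum = 39239 + 40662 + 105988 + 133034 = 318923
—
[nyc_sum: office in ('NYC', 'CHI') and tenure < 8]
emp_id=20: ✗
emp_id=21: ✗
emp_id=22: ✗
emp_id=23: ✗
emp_id=24: ✗
emp_id=25: ✗
emp_id=26: ✗
emp_id=27: ✗
emp_id=28: ✗
emp_id=29: ✗
emp_id=30: ✗
emp_id=31: ✗
emp_id=32: ✗
emp_id=33: ✓ → 52640
nyc_sum = 52640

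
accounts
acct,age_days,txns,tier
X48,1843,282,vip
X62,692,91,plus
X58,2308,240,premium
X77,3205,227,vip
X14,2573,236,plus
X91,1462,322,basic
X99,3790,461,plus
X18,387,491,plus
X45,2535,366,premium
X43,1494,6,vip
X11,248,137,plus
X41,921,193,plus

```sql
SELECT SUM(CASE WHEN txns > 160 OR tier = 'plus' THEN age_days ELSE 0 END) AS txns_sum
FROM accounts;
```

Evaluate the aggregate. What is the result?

19964

acct=X48: ✓ → 1843
acct=X62: ✓ → 692
acct=X58: ✓ → 2308
acct=X77: ✓ → 3205
acct=X14: ✓ → 2573
acct=X91: ✓ → 1462
acct=X99: ✓ → 3790
acct=X18: ✓ → 387
acct=X45: ✓ → 2535
acct=X43: ✗
acct=X11: ✓ → 248
acct=X41: ✓ → 921
txns_sum = 1843 + 692 + 2308 + 3205 + 2573 + 1462 + 3790 + 387 + 2535 + 248 + 921 = 19964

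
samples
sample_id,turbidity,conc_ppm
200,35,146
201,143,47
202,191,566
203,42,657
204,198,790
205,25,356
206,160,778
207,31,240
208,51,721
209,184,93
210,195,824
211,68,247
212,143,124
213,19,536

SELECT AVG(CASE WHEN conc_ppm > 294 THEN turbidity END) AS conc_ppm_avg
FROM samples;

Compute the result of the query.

sample_id=200: ✗
sample_id=201: ✗
sample_id=202: ✓ → 191
sample_id=203: ✓ → 42
sample_id=204: ✓ → 198
sample_id=205: ✓ → 25
sample_id=206: ✓ → 160
sample_id=207: ✗
sample_id=208: ✓ → 51
sample_id=209: ✗
sample_id=210: ✓ → 195
sample_id=211: ✗
sample_id=212: ✗
sample_id=213: ✓ → 19
conc_ppm_avg = (191 + 42 + 198 + 25 + 160 + 51 + 195 + 19) / 8 = 110.125

110.125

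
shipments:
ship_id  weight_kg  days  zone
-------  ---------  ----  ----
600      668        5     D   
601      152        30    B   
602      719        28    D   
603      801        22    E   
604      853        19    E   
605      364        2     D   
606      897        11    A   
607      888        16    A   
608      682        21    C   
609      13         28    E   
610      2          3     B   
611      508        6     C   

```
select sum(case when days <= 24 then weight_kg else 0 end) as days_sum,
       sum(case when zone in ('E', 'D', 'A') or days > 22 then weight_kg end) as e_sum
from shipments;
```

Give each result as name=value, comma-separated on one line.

days_sum=5663, e_sum=5355

[days_sum: days <= 24]
ship_id=600: ✓ → 668
ship_id=601: ✗
ship_id=602: ✗
ship_id=603: ✓ → 801
ship_id=604: ✓ → 853
ship_id=605: ✓ → 364
ship_id=606: ✓ → 897
ship_id=607: ✓ → 888
ship_id=608: ✓ → 682
ship_id=609: ✗
ship_id=610: ✓ → 2
ship_id=611: ✓ → 508
days_sum = 668 + 801 + 853 + 364 + 897 + 888 + 682 + 2 + 508 = 5663
—
[e_sum: zone in ('E', 'D', 'A') or days > 22]
ship_id=600: ✓ → 668
ship_id=601: ✓ → 152
ship_id=602: ✓ → 719
ship_id=603: ✓ → 801
ship_id=604: ✓ → 853
ship_id=605: ✓ → 364
ship_id=606: ✓ → 897
ship_id=607: ✓ → 888
ship_id=608: ✗
ship_id=609: ✓ → 13
ship_id=610: ✗
ship_id=611: ✗
e_sum = 668 + 152 + 719 + 801 + 853 + 364 + 897 + 888 + 13 = 5355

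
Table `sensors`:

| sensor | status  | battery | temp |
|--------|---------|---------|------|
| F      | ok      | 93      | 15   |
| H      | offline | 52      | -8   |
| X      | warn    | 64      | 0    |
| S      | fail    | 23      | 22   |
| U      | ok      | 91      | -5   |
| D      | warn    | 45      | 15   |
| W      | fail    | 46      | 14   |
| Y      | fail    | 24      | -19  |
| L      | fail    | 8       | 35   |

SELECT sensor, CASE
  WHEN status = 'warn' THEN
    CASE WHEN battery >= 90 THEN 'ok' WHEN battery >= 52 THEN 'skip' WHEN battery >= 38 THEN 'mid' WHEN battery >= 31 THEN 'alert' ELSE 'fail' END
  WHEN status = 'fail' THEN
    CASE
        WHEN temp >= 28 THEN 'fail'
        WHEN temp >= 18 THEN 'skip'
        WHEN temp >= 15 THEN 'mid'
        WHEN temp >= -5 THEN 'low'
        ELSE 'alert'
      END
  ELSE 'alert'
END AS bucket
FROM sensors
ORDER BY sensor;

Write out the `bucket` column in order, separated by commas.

mid, alert, alert, fail, skip, alert, low, skip, alert

sensor=D: status='warn' → inner[battery >= 38] → mid
sensor=F: status='ok' → outer ELSE → alert
sensor=H: status='offline' → outer ELSE → alert
sensor=L: status='fail' → inner[temp >= 28] → fail
sensor=S: status='fail' → inner[temp >= 18] → skip
sensor=U: status='ok' → outer ELSE → alert
sensor=W: status='fail' → inner[temp >= -5] → low
sensor=X: status='warn' → inner[battery >= 52] → skip
sensor=Y: status='fail' → inner[ELSE] → alert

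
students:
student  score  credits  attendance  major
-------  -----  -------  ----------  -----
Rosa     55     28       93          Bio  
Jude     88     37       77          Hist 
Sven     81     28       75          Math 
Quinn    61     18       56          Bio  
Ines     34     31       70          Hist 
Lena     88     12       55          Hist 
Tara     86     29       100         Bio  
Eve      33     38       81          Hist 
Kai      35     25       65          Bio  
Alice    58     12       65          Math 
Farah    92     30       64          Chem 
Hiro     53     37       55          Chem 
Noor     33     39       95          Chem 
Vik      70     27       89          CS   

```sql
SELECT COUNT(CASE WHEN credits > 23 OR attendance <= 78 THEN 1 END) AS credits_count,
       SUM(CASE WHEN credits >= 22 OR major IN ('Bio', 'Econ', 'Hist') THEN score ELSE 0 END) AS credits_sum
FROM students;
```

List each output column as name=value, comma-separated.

credits_count=14, credits_sum=809

[credits_count: credits > 23 OR attendance <= 78]
student=Rosa: ✓ → 1
student=Jude: ✓ → 1
student=Sven: ✓ → 1
student=Quinn: ✓ → 1
student=Ines: ✓ → 1
student=Lena: ✓ → 1
student=Tara: ✓ → 1
student=Eve: ✓ → 1
student=Kai: ✓ → 1
student=Alice: ✓ → 1
student=Farah: ✓ → 1
student=Hiro: ✓ → 1
student=Noor: ✓ → 1
student=Vik: ✓ → 1
credits_count = COUNT(1, 1, 1, 1, 1, 1, 1, 1, 1, 1, 1, 1, 1, 1) = 14
—
[credits_sum: credits >= 22 OR major IN ('Bio', 'Econ', 'Hist')]
student=Rosa: ✓ → 55
student=Jude: ✓ → 88
student=Sven: ✓ → 81
student=Quinn: ✓ → 61
student=Ines: ✓ → 34
student=Lena: ✓ → 88
student=Tara: ✓ → 86
student=Eve: ✓ → 33
student=Kai: ✓ → 35
student=Alice: ✗
student=Farah: ✓ → 92
student=Hiro: ✓ → 53
student=Noor: ✓ → 33
student=Vik: ✓ → 70
credits_sum = 55 + 88 + 81 + 61 + 34 + 88 + 86 + 33 + 35 + 92 + 53 + 33 + 70 = 809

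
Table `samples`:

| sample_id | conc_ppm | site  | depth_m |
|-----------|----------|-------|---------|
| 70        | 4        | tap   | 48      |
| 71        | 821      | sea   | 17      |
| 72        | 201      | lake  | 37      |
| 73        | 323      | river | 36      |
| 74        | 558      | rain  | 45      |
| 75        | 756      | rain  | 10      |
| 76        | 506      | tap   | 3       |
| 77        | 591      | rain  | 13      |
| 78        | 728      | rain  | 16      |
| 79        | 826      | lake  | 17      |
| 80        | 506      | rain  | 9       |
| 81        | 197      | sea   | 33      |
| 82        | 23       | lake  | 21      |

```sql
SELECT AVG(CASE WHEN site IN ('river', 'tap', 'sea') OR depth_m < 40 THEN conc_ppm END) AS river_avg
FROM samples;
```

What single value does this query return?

sample_id=70: ✓ → 4
sample_id=71: ✓ → 821
sample_id=72: ✓ → 201
sample_id=73: ✓ → 323
sample_id=74: ✗
sample_id=75: ✓ → 756
sample_id=76: ✓ → 506
sample_id=77: ✓ → 591
sample_id=78: ✓ → 728
sample_id=79: ✓ → 826
sample_id=80: ✓ → 506
sample_id=81: ✓ → 197
sample_id=82: ✓ → 23
river_avg = (4 + 821 + 201 + 323 + 756 + 506 + 591 + 728 + 826 + 506 + 197 + 23) / 12 = 456.8333333333

456.8333333333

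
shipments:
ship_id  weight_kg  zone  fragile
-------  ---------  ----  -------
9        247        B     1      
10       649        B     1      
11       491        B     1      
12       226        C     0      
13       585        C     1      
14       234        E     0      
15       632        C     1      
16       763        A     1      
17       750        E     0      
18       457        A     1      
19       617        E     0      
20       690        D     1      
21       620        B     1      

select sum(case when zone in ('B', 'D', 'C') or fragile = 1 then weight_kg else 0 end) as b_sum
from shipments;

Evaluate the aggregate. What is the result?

5360

ship_id=9: ✓ → 247
ship_id=10: ✓ → 649
ship_id=11: ✓ → 491
ship_id=12: ✓ → 226
ship_id=13: ✓ → 585
ship_id=14: ✗
ship_id=15: ✓ → 632
ship_id=16: ✓ → 763
ship_id=17: ✗
ship_id=18: ✓ → 457
ship_id=19: ✗
ship_id=20: ✓ → 690
ship_id=21: ✓ → 620
b_sum = 247 + 649 + 491 + 226 + 585 + 632 + 763 + 457 + 690 + 620 = 5360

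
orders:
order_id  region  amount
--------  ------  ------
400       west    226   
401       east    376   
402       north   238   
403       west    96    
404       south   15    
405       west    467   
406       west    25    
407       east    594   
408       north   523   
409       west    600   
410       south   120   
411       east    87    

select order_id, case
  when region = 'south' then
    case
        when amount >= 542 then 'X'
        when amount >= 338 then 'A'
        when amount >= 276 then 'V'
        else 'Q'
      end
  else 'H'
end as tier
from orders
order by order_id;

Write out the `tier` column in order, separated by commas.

order_id=400: region='west' → outer ELSE → H
order_id=401: region='east' → outer ELSE → H
order_id=402: region='north' → outer ELSE → H
order_id=403: region='west' → outer ELSE → H
order_id=404: region='south' → inner[ELSE] → Q
order_id=405: region='west' → outer ELSE → H
order_id=406: region='west' → outer ELSE → H
order_id=407: region='east' → outer ELSE → H
order_id=408: region='north' → outer ELSE → H
order_id=409: region='west' → outer ELSE → H
order_id=410: region='south' → inner[ELSE] → Q
order_id=411: region='east' → outer ELSE → H

H, H, H, H, Q, H, H, H, H, H, Q, H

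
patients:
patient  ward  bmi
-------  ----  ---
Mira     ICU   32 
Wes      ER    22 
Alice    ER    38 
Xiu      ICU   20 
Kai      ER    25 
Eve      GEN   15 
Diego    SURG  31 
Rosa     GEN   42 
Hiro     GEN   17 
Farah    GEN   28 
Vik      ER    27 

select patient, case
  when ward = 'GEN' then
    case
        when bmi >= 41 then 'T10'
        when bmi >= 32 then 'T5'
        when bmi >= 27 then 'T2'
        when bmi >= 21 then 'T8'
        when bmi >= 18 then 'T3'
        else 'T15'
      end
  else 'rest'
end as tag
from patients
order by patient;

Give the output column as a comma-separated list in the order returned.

rest, rest, T15, T2, T15, rest, rest, T10, rest, rest, rest

patient=Alice: ward='ER' → outer ELSE → rest
patient=Diego: ward='SURG' → outer ELSE → rest
patient=Eve: ward='GEN' → inner[ELSE] → T15
patient=Farah: ward='GEN' → inner[bmi >= 27] → T2
patient=Hiro: ward='GEN' → inner[ELSE] → T15
patient=Kai: ward='ER' → outer ELSE → rest
patient=Mira: ward='ICU' → outer ELSE → rest
patient=Rosa: ward='GEN' → inner[bmi >= 41] → T10
patient=Vik: ward='ER' → outer ELSE → rest
patient=Wes: ward='ER' → outer ELSE → rest
patient=Xiu: ward='ICU' → outer ELSE → rest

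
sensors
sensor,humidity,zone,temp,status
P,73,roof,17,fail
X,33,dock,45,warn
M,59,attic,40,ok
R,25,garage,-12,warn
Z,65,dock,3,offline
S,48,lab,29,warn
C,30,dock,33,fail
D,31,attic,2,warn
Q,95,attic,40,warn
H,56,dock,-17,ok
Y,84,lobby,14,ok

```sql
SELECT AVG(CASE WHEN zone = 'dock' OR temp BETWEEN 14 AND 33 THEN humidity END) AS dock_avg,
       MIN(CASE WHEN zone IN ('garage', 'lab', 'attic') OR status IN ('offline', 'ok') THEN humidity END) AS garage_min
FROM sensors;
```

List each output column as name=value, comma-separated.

[dock_avg: zone = 'dock' OR temp BETWEEN 14 AND 33]
sensor=P: ✓ → 73
sensor=X: ✓ → 33
sensor=M: ✗
sensor=R: ✗
sensor=Z: ✓ → 65
sensor=S: ✓ → 48
sensor=C: ✓ → 30
sensor=D: ✗
sensor=Q: ✗
sensor=H: ✓ → 56
sensor=Y: ✓ → 84
dock_avg = (73 + 33 + 65 + 48 + 30 + 56 + 84) / 7 = 55.5714285714
—
[garage_min: zone IN ('garage', 'lab', 'attic') OR status IN ('offline', 'ok')]
sensor=P: ✗
sensor=X: ✗
sensor=M: ✓ → 59
sensor=R: ✓ → 25
sensor=Z: ✓ → 65
sensor=S: ✓ → 48
sensor=C: ✗
sensor=D: ✓ → 31
sensor=Q: ✓ → 95
sensor=H: ✓ → 56
sensor=Y: ✓ → 84
garage_min = MIN(59, 25, 65, 48, 31, 95, 56, 84) = 25

dock_avg=55.5714285714, garage_min=25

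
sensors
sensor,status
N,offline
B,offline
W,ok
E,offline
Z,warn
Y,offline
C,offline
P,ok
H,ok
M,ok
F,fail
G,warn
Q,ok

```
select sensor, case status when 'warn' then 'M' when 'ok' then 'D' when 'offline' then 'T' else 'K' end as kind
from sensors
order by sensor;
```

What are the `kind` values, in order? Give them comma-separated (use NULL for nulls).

sensor=B: status='offline' → T
sensor=C: status='offline' → T
sensor=E: status='offline' → T
sensor=F: ELSE → K
sensor=G: status='warn' → M
sensor=H: status='ok' → D
sensor=M: status='ok' → D
sensor=N: status='offline' → T
sensor=P: status='ok' → D
sensor=Q: status='ok' → D
sensor=W: status='ok' → D
sensor=Y: status='offline' → T
sensor=Z: status='warn' → M

T, T, T, K, M, D, D, T, D, D, D, T, M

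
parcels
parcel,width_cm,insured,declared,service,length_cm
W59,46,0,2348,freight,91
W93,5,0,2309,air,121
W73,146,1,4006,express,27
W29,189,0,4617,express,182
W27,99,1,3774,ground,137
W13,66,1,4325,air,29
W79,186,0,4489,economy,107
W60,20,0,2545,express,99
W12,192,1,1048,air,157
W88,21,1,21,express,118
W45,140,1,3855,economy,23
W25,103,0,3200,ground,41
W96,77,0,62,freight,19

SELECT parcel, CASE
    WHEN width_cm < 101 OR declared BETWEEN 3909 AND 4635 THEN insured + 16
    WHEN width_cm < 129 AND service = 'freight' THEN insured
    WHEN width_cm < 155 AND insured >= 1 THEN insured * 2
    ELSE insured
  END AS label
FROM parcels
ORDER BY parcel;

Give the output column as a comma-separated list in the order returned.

1, 17, 0, 17, 16, 2, 16, 16, 17, 16, 17, 16, 16

parcel=W12: ELSE → 1
parcel=W13: width_cm < 101 OR declared BETWEEN 3909 AND 4635 → 17
parcel=W25: ELSE → 0
parcel=W27: width_cm < 101 OR declared BETWEEN 3909 AND 4635 → 17
parcel=W29: width_cm < 101 OR declared BETWEEN 3909 AND 4635 → 16
parcel=W45: width_cm < 155 AND insured >= 1 → 2
parcel=W59: width_cm < 101 OR declared BETWEEN 3909 AND 4635 → 16
parcel=W60: width_cm < 101 OR declared BETWEEN 3909 AND 4635 → 16
parcel=W73: width_cm < 101 OR declared BETWEEN 3909 AND 4635 → 17
parcel=W79: width_cm < 101 OR declared BETWEEN 3909 AND 4635 → 16
parcel=W88: width_cm < 101 OR declared BETWEEN 3909 AND 4635 → 17
parcel=W93: width_cm < 101 OR declared BETWEEN 3909 AND 4635 → 16
parcel=W96: width_cm < 101 OR declared BETWEEN 3909 AND 4635 → 16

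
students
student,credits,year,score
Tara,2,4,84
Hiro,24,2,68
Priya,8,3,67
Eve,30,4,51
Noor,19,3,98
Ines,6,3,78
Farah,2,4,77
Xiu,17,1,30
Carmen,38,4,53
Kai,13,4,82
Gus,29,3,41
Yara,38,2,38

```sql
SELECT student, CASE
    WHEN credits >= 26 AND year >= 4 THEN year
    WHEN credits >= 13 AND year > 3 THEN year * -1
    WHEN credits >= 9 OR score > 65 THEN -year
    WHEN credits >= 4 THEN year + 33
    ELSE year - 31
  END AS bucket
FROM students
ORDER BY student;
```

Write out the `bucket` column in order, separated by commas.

student=Carmen: credits >= 26 AND year >= 4 → 4
student=Eve: credits >= 26 AND year >= 4 → 4
student=Farah: credits >= 9 OR score > 65 → -4
student=Gus: credits >= 9 OR score > 65 → -3
student=Hiro: credits >= 9 OR score > 65 → -2
student=Ines: credits >= 9 OR score > 65 → -3
student=Kai: credits >= 13 AND year > 3 → -4
student=Noor: credits >= 9 OR score > 65 → -3
student=Priya: credits >= 9 OR score > 65 → -3
student=Tara: credits >= 9 OR score > 65 → -4
student=Xiu: credits >= 9 OR score > 65 → -1
student=Yara: credits >= 9 OR score > 65 → -2

4, 4, -4, -3, -2, -3, -4, -3, -3, -4, -1, -2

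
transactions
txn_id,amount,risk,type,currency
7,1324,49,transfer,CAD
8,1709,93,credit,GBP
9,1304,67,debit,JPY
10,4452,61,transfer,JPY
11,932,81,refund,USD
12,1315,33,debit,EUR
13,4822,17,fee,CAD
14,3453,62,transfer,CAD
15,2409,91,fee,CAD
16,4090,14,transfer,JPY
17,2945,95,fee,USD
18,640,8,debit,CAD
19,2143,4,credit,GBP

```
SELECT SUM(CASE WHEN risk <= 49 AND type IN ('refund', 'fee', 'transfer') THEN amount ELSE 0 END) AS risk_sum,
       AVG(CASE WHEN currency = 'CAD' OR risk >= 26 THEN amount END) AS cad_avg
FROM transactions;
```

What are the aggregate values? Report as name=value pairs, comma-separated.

risk_sum=10236, cad_avg=2300.4545454545

[risk_sum: risk <= 49 AND type IN ('refund', 'fee', 'transfer')]
txn_id=7: ✓ → 1324
txn_id=8: ✗
txn_id=9: ✗
txn_id=10: ✗
txn_id=11: ✗
txn_id=12: ✗
txn_id=13: ✓ → 4822
txn_id=14: ✗
txn_id=15: ✗
txn_id=16: ✓ → 4090
txn_id=17: ✗
txn_id=18: ✗
txn_id=19: ✗
risk_sum = 1324 + 4822 + 4090 = 10236
—
[cad_avg: currency = 'CAD' OR risk >= 26]
txn_id=7: ✓ → 1324
txn_id=8: ✓ → 1709
txn_id=9: ✓ → 1304
txn_id=10: ✓ → 4452
txn_id=11: ✓ → 932
txn_id=12: ✓ → 1315
txn_id=13: ✓ → 4822
txn_id=14: ✓ → 3453
txn_id=15: ✓ → 2409
txn_id=16: ✗
txn_id=17: ✓ → 2945
txn_id=18: ✓ → 640
txn_id=19: ✗
cad_avg = (1324 + 1709 + 1304 + 4452 + 932 + 1315 + 4822 + 3453 + 2409 + 2945 + 640) / 11 = 2300.4545454545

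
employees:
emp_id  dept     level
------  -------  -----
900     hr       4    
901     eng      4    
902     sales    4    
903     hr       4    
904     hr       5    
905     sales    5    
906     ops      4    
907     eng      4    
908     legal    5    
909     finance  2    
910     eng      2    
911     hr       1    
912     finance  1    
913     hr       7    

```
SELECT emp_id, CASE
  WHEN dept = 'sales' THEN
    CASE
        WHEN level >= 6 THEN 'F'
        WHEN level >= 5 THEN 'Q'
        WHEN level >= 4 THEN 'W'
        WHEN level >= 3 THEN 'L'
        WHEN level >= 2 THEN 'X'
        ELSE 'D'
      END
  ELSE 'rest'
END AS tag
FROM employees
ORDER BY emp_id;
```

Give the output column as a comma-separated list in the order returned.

emp_id=900: dept='hr' → outer ELSE → rest
emp_id=901: dept='eng' → outer ELSE → rest
emp_id=902: dept='sales' → inner[level >= 4] → W
emp_id=903: dept='hr' → outer ELSE → rest
emp_id=904: dept='hr' → outer ELSE → rest
emp_id=905: dept='sales' → inner[level >= 5] → Q
emp_id=906: dept='ops' → outer ELSE → rest
emp_id=907: dept='eng' → outer ELSE → rest
emp_id=908: dept='legal' → outer ELSE → rest
emp_id=909: dept='finance' → outer ELSE → rest
emp_id=910: dept='eng' → outer ELSE → rest
emp_id=911: dept='hr' → outer ELSE → rest
emp_id=912: dept='finance' → outer ELSE → rest
emp_id=913: dept='hr' → outer ELSE → rest

rest, rest, W, rest, rest, Q, rest, rest, rest, rest, rest, rest, rest, rest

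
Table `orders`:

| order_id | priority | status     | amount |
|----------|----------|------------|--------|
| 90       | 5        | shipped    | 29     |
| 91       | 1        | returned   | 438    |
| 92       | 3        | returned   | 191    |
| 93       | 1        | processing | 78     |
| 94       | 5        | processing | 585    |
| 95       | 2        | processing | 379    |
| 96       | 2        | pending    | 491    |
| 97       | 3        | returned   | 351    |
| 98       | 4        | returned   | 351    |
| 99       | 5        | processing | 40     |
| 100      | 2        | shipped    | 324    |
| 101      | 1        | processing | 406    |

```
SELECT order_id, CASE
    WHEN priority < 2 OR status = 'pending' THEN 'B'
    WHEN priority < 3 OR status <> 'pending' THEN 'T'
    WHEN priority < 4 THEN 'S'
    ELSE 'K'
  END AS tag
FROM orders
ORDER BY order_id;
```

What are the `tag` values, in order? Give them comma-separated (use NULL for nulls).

order_id=90: priority < 3 OR status <> 'pending' → T
order_id=91: priority < 2 OR status = 'pending' → B
order_id=92: priority < 3 OR status <> 'pending' → T
order_id=93: priority < 2 OR status = 'pending' → B
order_id=94: priority < 3 OR status <> 'pending' → T
order_id=95: priority < 3 OR status <> 'pending' → T
order_id=96: priority < 2 OR status = 'pending' → B
order_id=97: priority < 3 OR status <> 'pending' → T
order_id=98: priority < 3 OR status <> 'pending' → T
order_id=99: priority < 3 OR status <> 'pending' → T
order_id=100: priority < 3 OR status <> 'pending' → T
order_id=101: priority < 2 OR status = 'pending' → B

T, B, T, B, T, T, B, T, T, T, T, B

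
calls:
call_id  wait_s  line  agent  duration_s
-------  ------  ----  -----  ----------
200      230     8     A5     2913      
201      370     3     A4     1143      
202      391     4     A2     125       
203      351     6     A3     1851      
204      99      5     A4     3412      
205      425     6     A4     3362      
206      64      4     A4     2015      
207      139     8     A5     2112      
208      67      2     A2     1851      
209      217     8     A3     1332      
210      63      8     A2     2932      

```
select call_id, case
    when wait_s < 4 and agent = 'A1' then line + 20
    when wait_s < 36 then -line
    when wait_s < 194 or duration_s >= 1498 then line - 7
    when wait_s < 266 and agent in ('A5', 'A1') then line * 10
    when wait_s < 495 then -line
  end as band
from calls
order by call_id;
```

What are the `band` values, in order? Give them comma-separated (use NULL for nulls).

1, -3, -4, -1, -2, -1, -3, 1, -5, -8, 1

call_id=200: wait_s < 194 or duration_s >= 1498 → 1
call_id=201: wait_s < 495 → -3
call_id=202: wait_s < 495 → -4
call_id=203: wait_s < 194 or duration_s >= 1498 → -1
call_id=204: wait_s < 194 or duration_s >= 1498 → -2
call_id=205: wait_s < 194 or duration_s >= 1498 → -1
call_id=206: wait_s < 194 or duration_s >= 1498 → -3
call_id=207: wait_s < 194 or duration_s >= 1498 → 1
call_id=208: wait_s < 194 or duration_s >= 1498 → -5
call_id=209: wait_s < 495 → -8
call_id=210: wait_s < 194 or duration_s >= 1498 → 1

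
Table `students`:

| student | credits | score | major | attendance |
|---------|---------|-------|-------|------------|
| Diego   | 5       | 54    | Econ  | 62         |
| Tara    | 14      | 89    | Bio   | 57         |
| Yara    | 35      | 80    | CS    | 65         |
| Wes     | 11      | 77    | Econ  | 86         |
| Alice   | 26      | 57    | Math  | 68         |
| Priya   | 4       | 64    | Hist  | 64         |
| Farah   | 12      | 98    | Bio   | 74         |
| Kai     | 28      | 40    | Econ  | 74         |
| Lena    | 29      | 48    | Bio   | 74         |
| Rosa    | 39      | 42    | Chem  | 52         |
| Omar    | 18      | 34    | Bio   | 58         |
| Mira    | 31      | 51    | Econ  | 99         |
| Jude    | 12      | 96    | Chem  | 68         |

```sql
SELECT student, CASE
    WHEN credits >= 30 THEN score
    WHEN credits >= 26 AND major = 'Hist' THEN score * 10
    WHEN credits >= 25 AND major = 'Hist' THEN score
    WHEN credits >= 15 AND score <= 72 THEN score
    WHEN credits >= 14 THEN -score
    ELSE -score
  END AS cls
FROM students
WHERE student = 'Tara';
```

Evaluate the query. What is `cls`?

-89

student = Tara: credits=14, score=89, major=Bio, attendance=57.
credits >= 30 → false
credits >= 26 AND major = 'Hist' → false
credits >= 25 AND major = 'Hist' → false
credits >= 15 AND score <= 72 → false
credits >= 14 → true → -89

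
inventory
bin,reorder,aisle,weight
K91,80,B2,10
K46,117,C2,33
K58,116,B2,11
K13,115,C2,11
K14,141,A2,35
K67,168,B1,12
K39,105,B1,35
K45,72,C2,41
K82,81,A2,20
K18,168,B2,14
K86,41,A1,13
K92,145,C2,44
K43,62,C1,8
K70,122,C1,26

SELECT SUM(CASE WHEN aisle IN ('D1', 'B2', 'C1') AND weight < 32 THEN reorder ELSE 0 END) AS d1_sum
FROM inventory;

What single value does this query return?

548

bin=K91: ✓ → 80
bin=K46: ✗
bin=K58: ✓ → 116
bin=K13: ✗
bin=K14: ✗
bin=K67: ✗
bin=K39: ✗
bin=K45: ✗
bin=K82: ✗
bin=K18: ✓ → 168
bin=K86: ✗
bin=K92: ✗
bin=K43: ✓ → 62
bin=K70: ✓ → 122
d1_sum = 80 + 116 + 168 + 62 + 122 = 548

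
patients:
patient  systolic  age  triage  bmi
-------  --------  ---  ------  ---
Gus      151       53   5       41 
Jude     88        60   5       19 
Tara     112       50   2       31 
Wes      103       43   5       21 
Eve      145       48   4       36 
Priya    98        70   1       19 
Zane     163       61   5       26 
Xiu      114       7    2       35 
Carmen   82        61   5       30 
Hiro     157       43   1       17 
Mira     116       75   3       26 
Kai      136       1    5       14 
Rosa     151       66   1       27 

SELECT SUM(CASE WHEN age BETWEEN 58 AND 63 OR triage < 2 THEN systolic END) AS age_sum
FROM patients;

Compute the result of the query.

patient=Gus: ✗
patient=Jude: ✓ → 88
patient=Tara: ✗
patient=Wes: ✗
patient=Eve: ✗
patient=Priya: ✓ → 98
patient=Zane: ✓ → 163
patient=Xiu: ✗
patient=Carmen: ✓ → 82
patient=Hiro: ✓ → 157
patient=Mira: ✗
patient=Kai: ✗
patient=Rosa: ✓ → 151
age_sum = 88 + 98 + 163 + 82 + 157 + 151 = 739

739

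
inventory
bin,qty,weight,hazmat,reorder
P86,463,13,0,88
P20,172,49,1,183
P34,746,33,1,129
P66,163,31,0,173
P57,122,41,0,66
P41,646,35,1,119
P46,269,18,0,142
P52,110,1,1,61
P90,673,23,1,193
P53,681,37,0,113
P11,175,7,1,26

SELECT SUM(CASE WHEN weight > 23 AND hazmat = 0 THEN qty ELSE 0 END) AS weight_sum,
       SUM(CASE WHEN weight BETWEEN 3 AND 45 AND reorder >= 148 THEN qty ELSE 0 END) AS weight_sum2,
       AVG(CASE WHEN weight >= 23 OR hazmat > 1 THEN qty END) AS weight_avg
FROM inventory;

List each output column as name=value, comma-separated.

weight_sum=966, weight_sum2=836, weight_avg=457.5714285714

[weight_sum: weight > 23 AND hazmat = 0]
bin=P86: ✗
bin=P20: ✗
bin=P34: ✗
bin=P66: ✓ → 163
bin=P57: ✓ → 122
bin=P41: ✗
bin=P46: ✗
bin=P52: ✗
bin=P90: ✗
bin=P53: ✓ → 681
bin=P11: ✗
weight_sum = 163 + 122 + 681 = 966
—
[weight_sum2: weight BETWEEN 3 AND 45 AND reorder >= 148]
bin=P86: ✗
bin=P20: ✗
bin=P34: ✗
bin=P66: ✓ → 163
bin=P57: ✗
bin=P41: ✗
bin=P46: ✗
bin=P52: ✗
bin=P90: ✓ → 673
bin=P53: ✗
bin=P11: ✗
weight_sum2 = 163 + 673 = 836
—
[weight_avg: weight >= 23 OR hazmat > 1]
bin=P86: ✗
bin=P20: ✓ → 172
bin=P34: ✓ → 746
bin=P66: ✓ → 163
bin=P57: ✓ → 122
bin=P41: ✓ → 646
bin=P46: ✗
bin=P52: ✗
bin=P90: ✓ → 673
bin=P53: ✓ → 681
bin=P11: ✗
weight_avg = (172 + 746 + 163 + 122 + 646 + 673 + 681) / 7 = 457.5714285714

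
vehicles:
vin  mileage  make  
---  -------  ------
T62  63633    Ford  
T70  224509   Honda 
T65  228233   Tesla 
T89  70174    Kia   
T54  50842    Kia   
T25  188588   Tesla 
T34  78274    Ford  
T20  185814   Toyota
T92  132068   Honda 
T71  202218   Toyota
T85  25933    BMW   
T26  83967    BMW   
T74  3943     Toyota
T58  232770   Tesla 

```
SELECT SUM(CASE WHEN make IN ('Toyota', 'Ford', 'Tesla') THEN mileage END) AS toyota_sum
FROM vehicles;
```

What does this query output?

1183473

vin=T62: ✓ → 63633
vin=T70: ✗
vin=T65: ✓ → 228233
vin=T89: ✗
vin=T54: ✗
vin=T25: ✓ → 188588
vin=T34: ✓ → 78274
vin=T20: ✓ → 185814
vin=T92: ✗
vin=T71: ✓ → 202218
vin=T85: ✗
vin=T26: ✗
vin=T74: ✓ → 3943
vin=T58: ✓ → 232770
toyota_sum = 63633 + 228233 + 188588 + 78274 + 185814 + 202218 + 3943 + 232770 = 1183473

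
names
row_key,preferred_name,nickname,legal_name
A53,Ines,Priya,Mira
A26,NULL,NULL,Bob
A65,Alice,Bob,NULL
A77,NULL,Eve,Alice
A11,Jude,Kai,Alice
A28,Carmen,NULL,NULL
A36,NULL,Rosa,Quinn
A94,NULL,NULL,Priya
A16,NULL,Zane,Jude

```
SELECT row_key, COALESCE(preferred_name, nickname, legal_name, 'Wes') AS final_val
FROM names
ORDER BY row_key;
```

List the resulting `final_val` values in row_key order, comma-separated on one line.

row_key=A11: preferred_name=Jude → Jude
row_key=A16: preferred_name=NULL, nickname=Zane → Zane
row_key=A26: preferred_name=NULL, nickname=NULL, legal_name=Bob → Bob
row_key=A28: preferred_name=Carmen → Carmen
row_key=A36: preferred_name=NULL, nickname=Rosa → Rosa
row_key=A53: preferred_name=Ines → Ines
row_key=A65: preferred_name=Alice → Alice
row_key=A77: preferred_name=NULL, nickname=Eve → Eve
row_key=A94: preferred_name=NULL, nickname=NULL, legal_name=Priya → Priya

Jude, Zane, Bob, Carmen, Rosa, Ines, Alice, Eve, Priya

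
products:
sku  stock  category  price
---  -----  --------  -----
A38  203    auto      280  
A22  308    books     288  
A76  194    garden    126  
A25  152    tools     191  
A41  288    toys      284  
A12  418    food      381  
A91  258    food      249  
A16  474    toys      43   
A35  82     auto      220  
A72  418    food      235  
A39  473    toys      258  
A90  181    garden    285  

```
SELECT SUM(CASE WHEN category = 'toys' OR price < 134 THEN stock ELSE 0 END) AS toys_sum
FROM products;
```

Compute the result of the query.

sku=A38: ✗
sku=A22: ✗
sku=A76: ✓ → 194
sku=A25: ✗
sku=A41: ✓ → 288
sku=A12: ✗
sku=A91: ✗
sku=A16: ✓ → 474
sku=A35: ✗
sku=A72: ✗
sku=A39: ✓ → 473
sku=A90: ✗
toys_sum = 194 + 288 + 474 + 473 = 1429

1429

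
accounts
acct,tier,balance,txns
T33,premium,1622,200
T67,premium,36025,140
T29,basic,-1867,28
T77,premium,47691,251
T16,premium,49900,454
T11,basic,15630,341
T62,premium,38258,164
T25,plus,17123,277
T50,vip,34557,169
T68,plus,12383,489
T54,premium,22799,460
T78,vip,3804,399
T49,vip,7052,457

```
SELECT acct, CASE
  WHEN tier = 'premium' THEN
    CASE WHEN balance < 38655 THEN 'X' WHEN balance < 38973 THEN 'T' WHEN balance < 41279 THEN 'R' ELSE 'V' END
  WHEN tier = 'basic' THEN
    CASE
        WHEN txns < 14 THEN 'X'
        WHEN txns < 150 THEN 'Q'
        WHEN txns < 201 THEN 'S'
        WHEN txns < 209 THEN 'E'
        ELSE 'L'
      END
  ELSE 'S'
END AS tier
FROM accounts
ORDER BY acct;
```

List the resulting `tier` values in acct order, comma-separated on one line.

acct=T11: tier='basic' → inner[ELSE] → L
acct=T16: tier='premium' → inner[ELSE] → V
acct=T25: tier='plus' → outer ELSE → S
acct=T29: tier='basic' → inner[txns < 150] → Q
acct=T33: tier='premium' → inner[balance < 38655] → X
acct=T49: tier='vip' → outer ELSE → S
acct=T50: tier='vip' → outer ELSE → S
acct=T54: tier='premium' → inner[balance < 38655] → X
acct=T62: tier='premium' → inner[balance < 38655] → X
acct=T67: tier='premium' → inner[balance < 38655] → X
acct=T68: tier='plus' → outer ELSE → S
acct=T77: tier='premium' → inner[ELSE] → V
acct=T78: tier='vip' → outer ELSE → S

L, V, S, Q, X, S, S, X, X, X, S, V, S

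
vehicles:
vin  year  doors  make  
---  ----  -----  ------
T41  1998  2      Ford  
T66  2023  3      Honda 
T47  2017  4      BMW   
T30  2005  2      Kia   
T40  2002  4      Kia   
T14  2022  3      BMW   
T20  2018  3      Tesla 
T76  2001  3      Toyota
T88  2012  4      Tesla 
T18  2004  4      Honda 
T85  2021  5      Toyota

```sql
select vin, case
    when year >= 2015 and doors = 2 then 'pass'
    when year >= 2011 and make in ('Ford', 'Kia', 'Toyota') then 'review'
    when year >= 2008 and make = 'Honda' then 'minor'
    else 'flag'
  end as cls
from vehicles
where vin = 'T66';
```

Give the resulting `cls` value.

minor

vin = T66: year=2023, doors=3, make=Honda.
year >= 2015 and doors = 2 → false
year >= 2011 and make in ('Ford', 'Kia', 'Toyota') → false
year >= 2008 and make = 'Honda' → true → minor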